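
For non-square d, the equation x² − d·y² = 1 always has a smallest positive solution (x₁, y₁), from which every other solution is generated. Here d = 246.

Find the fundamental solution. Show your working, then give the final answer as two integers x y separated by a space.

[15; 1,2,5,1,14,1,5,2,1,30] for √246; ℓ=10 ⇒ convergent index 9
a_0=15:  p_0=15·1+0=15,  q_0=15·0+1=1
a_1=1:  p_1=1·15+1=16,  q_1=1·1+0=1
…
a_3=5:  p_3=5·47+16=251,  q_3=5·3+1=16
a_4=1:  p_4=1·251+47=298,  q_4=1·16+3=19
…
a_6=1:  p_6=1·4423+298=4721,  q_6=1·282+19=301
…
a_8=2:  p_8=2·28028+4721=60777,  q_8=2·1787+301=3875
a_9=1:  p_9=1·60777+28028=88805,  q_9=1·3875+1787=5662
→ (88805, 5662).  Check: 88805²=7886328025, 246·5662²=7886328024, difference 1.

88805 5662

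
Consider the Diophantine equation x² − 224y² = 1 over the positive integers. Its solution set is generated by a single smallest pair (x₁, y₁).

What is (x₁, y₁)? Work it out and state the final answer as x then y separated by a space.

d=224: √d = [14; 1,28] (ℓ=2, even), read p_1/q_1
a_0=14:  p_0=14·1+0=14,  q_0=14·0+1=1
a_1=1:  p_1=1·14+1=15,  q_1=1·1+0=1
→ (15, 1).  Check: 15²=225, 224·1²=224, difference 1.

15 1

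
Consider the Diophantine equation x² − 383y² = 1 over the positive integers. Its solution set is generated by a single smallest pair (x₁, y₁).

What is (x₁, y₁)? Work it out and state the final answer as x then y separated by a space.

√383 → a₀=19, period (1,1,3,19,3,1,1,38); ℓ=8 even so k=7
a_0=19:  p_0=19·1+0=19,  q_0=19·0+1=1
…
a_3=3:  p_3=3·39+20=137,  q_3=3·2+1=7
…
a_6=1:  p_6=1·8063+2642=10705,  q_6=1·412+135=547
a_7=1:  p_7=1·10705+8063=18768,  q_7=1·547+412=959
→ (18768, 959).  Check: 18768²=352237824, 383·959²=352237823, difference 1.

18768 959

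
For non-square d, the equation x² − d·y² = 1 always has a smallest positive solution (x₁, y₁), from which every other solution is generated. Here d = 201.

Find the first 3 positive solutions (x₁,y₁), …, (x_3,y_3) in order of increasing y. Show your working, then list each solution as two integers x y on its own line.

d=201: √d = [14; 5,1,1,1,2,…,1,5,28] (ℓ=14, even), read p_13/q_13
step 0: (14, 1)  from 14·(1,0) + (0,1)
…
step 3: (156, 11)  from 1·(85,6) + (71,5)
…
step 6: (879, 62)  from 1·(638,45) + (241,17)
step 7: (7670, 541)  from 8·(879,62) + (638,45)
step 8: (8549, 603)  from 1·(7670,541) + (879,62)
…
step 12: (91402, 6447)  from 1·(58085,4097) + (33317,2350)
step 13: (515095, 36332)  from 5·(91402,6447) + (58085,4097)
(x₁, y₁) = (515095, 36332);  515095² − 201·36332² = 1 ✓
k=2:  x_2 = 515095·515095+201·36332·36332 = 530645718049,  y_2 = 515095·36332+36332·515095 = 37428863080
k=3:  x_3 = 515095·530645718049+201·36332·37428863080 = 546665912276384215,  y_3 = 515095·37428863080+36332·530645718049 = 38558840456348868

515095 36332
530645718049 37428863080
546665912276384215 38558840456348868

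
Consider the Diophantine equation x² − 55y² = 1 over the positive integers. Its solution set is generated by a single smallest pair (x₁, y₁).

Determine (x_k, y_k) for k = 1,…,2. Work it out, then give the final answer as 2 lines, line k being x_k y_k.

[7; 2,2,2,14] for √55; ℓ=4 ⇒ convergent index 3
k=0  a_k=7  p_k/q_k = 7/1
k=1  a_k=2  p_k/q_k = 15/2
k=2  a_k=2  p_k/q_k = 37/5
k=3  a_k=2  p_k/q_k = 89/12
→ (89, 12).  Check: 89²=7921, 55·12²=7920, difference 1.
k=2:  x_2 = 89·89+55·12·12 = 15841,  y_2 = 89·12+12·89 = 2136

89 12
15841 2136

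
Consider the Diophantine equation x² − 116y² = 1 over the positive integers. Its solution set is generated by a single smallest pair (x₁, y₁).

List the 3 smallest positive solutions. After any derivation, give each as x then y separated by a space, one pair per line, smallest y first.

9801 910
192119201 17837820
3765920568201 349656946730

√116 → a₀=10, period (1,3,2,1,4,1,2,3,1,20); ℓ=10 even so k=9
a_0=10:  p_0=10·1+0=10,  q_0=10·0+1=1
…
a_3=2:  p_3=2·43+11=97,  q_3=2·4+1=9
…
a_5=4:  p_5=4·140+97=657,  q_5=4·13+9=61
a_6=1:  p_6=1·657+140=797,  q_6=1·61+13=74
…
a_8=3:  p_8=3·2251+797=7550,  q_8=3·209+74=701
a_9=1:  p_9=1·7550+2251=9801,  q_9=1·701+209=910
fundamental: x₁=9801, y₁=910  (since 96059601 − 116·828100 = 1)
k=2:  x_2 = 9801·9801+116·910·910 = 192119201,  y_2 = 9801·910+910·9801 = 17837820
k=3:  x_3 = 9801·192119201+116·910·17837820 = 3765920568201,  y_3 = 9801·17837820+910·192119201 = 349656946730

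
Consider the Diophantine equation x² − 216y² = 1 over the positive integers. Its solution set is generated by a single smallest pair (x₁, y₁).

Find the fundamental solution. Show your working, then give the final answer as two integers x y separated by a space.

√216 → a₀=14, period (1,2,3,2,1,28); ℓ=6 even so k=5
i=0: a=14 ⇒ p=14, q=1
…
i=2: a=2 ⇒ p=44, q=3
i=3: a=3 ⇒ p=147, q=10
i=4: a=2 ⇒ p=338, q=23
i=5: a=1 ⇒ p=485, q=33
fundamental: x₁=485, y₁=33  (since 235225 − 216·1089 = 1)

485 33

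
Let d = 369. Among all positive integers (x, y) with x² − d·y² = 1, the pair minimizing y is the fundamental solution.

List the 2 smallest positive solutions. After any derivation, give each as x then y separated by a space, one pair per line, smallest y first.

8396801 437120
141012534067201 7340819306240

√369 = [19; 4,1,3,2,7,4,7,2,3,1,4,38, …], period ℓ=12 (even) → k=11
k=0  a_k=19  p_k/q_k = 19/1
…
k=2  a_k=1  p_k/q_k = 96/5
…
k=4  a_k=2  p_k/q_k = 826/43
k=5  a_k=7  p_k/q_k = 6147/320
k=6  a_k=4  p_k/q_k = 25414/1323
k=7  a_k=7  p_k/q_k = 184045/9581
k=8  a_k=2  p_k/q_k = 393504/20485
k=9  a_k=3  p_k/q_k = 1364557/71036
k=10  a_k=1  p_k/q_k = 1758061/91521
k=11  a_k=4  p_k/q_k = 8396801/437120
(x₁, y₁) = (8396801, 437120);  8396801² − 369·437120² = 1 ✓
(8396801+437120√369)^2 = 141012534067201 + 7340819306240√369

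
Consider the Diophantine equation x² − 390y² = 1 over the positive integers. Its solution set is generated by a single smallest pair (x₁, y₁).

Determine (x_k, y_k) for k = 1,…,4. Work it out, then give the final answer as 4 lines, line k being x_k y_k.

√390 → a₀=19, period (1,2,1,38); ℓ=4 even so k=3
step 0: (19, 1)  from 19·(1,0) + (0,1)
…
step 2: (59, 3)  from 2·(20,1) + (19,1)
step 3: (79, 4)  from 1·(59,3) + (20,1)
→ (79, 4).  Check: 79²=6241, 390·4²=6240, difference 1.
n=2: (79,4)∘(79,4) = (79·79+390·4·4, 79·4+4·79) = (12481,632)
n=3: (12481,632)∘(79,4) = (79·12481+390·4·632, 79·632+4·12481) = (1971919,99852)
n=4: (1971919,99852)∘(79,4) = (79·1971919+390·4·99852, 79·99852+4·1971919) = (311550721,15775984)

79 4
12481 632
1971919 99852
311550721 15775984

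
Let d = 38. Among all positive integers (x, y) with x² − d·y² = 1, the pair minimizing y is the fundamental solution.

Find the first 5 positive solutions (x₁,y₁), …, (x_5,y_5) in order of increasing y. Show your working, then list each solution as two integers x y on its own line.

37 6
2737 444
202501 32850
14982337 2430456
1108490437 179820894

d=38: √d = [6; 6,12] (ℓ=2, even), read p_1/q_1
step 0: (6, 1)  from 6·(1,0) + (0,1)
step 1: (37, 6)  from 6·(6,1) + (1,0)
fundamental: x₁=37, y₁=6  (since 1369 − 38·36 = 1)
k=2:  x_2 = 37·37+38·6·6 = 2737,  y_2 = 37·6+6·37 = 444
k=3:  x_3 = 37·2737+38·6·444 = 202501,  y_3 = 37·444+6·2737 = 32850
k=4:  x_4 = 37·202501+38·6·32850 = 14982337,  y_4 = 37·32850+6·202501 = 2430456
k=5:  x_5 = 37·14982337+38·6·2430456 = 1108490437,  y_5 = 37·2430456+6·14982337 = 179820894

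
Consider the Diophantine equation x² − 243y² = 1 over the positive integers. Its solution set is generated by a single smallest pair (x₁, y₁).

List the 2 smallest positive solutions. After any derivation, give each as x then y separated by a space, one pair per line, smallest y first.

70226 4505
9863382151 632736260

√243 = [15; 1,1,2,3,15,3,2,1,1,30, …], period ℓ=10 (even) → k=9
i=0: a=15 ⇒ p=15, q=1
i=1: a=1 ⇒ p=16, q=1
i=2: a=1 ⇒ p=31, q=2
…
i=5: a=15 ⇒ p=4053, q=260
i=6: a=3 ⇒ p=12424, q=797
…
i=8: a=1 ⇒ p=41325, q=2651
i=9: a=1 ⇒ p=70226, q=4505
(x₁, y₁) = (70226, 4505);  70226² − 243·4505² = 1 ✓
(70226+4505√243)^2 = 9863382151 + 632736260√243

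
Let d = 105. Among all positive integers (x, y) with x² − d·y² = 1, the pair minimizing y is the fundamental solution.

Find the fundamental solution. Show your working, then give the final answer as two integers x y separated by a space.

41 4

[10; 4,20] for √105; ℓ=2 ⇒ convergent index 1
k=0  a_k=10  p_k/q_k = 10/1
k=1  a_k=4  p_k/q_k = 41/4
→ (41, 4).  Check: 41²=1681, 105·4²=1680, difference 1.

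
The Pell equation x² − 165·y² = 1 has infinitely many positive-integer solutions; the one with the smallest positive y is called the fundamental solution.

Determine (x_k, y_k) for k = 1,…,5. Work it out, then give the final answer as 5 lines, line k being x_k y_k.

[12; 1,5,2,5,1,24] for √165; ℓ=6 ⇒ convergent index 5
i=0: a=12 ⇒ p=12, q=1
…
i=2: a=5 ⇒ p=77, q=6
…
i=4: a=5 ⇒ p=912, q=71
i=5: a=1 ⇒ p=1079, q=84
fundamental: x₁=1079, y₁=84  (since 1164241 − 165·7056 = 1)
k=2:  x_2 = 1079·1079+165·84·84 = 2328481,  y_2 = 1079·84+84·1079 = 181272
k=3:  x_3 = 1079·2328481+165·84·181272 = 5024860919,  y_3 = 1079·181272+84·2328481 = 391184892
k=4:  x_4 = 1079·5024860919+165·84·391184892 = 10843647534721,  y_4 = 1079·391184892+84·5024860919 = 844176815664
k=5:  x_5 = 1079·10843647534721+165·84·844176815664 = 23400586355066999,  y_5 = 1079·844176815664+84·10843647534721 = 1821733177018020

1079 84
2328481 181272
5024860919 391184892
10843647534721 844176815664
23400586355066999 1821733177018020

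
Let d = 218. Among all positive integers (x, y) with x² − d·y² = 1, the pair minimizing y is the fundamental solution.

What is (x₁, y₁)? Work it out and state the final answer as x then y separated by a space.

√218 → a₀=14, period (1,3,3,1,28); ℓ=5 odd so k=9
a_0=14:  p_0=14·1+0=14,  q_0=14·0+1=1
…
a_2=3:  p_2=3·15+14=59,  q_2=3·1+1=4
a_3=3:  p_3=3·59+15=192,  q_3=3·4+1=13
…
a_5=28:  p_5=28·251+192=7220,  q_5=28·17+13=489
a_6=1:  p_6=1·7220+251=7471,  q_6=1·489+17=506
a_7=3:  p_7=3·7471+7220=29633,  q_7=3·506+489=2007
a_8=3:  p_8=3·29633+7471=96370,  q_8=3·2007+506=6527
a_9=1:  p_9=1·96370+29633=126003,  q_9=1·6527+2007=8534
→ (126003, 8534).  Check: 126003²=15876756009, 218·8534²=15876756008, difference 1.

126003 8534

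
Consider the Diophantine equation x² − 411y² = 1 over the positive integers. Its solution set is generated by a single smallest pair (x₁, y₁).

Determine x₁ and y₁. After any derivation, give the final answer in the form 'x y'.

d=411: √d = [20; 3,1,1,1,19,1,1,1,3,40] (ℓ=10, even), read p_9/q_9
i=0: a=20 ⇒ p=20, q=1
i=1: a=3 ⇒ p=61, q=3
…
i=5: a=19 ⇒ p=4379, q=216
i=6: a=1 ⇒ p=4602, q=227
…
i=8: a=1 ⇒ p=13583, q=670
i=9: a=3 ⇒ p=49730, q=2453
(x₁, y₁) = (49730, 2453);  49730² − 411·2453² = 1 ✓

49730 2453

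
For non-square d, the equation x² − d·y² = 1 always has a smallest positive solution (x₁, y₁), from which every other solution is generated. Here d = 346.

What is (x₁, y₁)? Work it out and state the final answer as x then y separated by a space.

17299 930

√346 → a₀=18, period (1,1,1,1,36); ℓ=5 odd so k=9
step 0: (18, 1)  from 18·(1,0) + (0,1)
…
step 2: (37, 2)  from 1·(19,1) + (18,1)
step 3: (56, 3)  from 1·(37,2) + (19,1)
step 4: (93, 5)  from 1·(56,3) + (37,2)
…
step 7: (6901, 371)  from 1·(3497,188) + (3404,183)
step 8: (10398, 559)  from 1·(6901,371) + (3497,188)
step 9: (17299, 930)  from 1·(10398,559) + (6901,371)
→ (17299, 930).  Check: 17299²=299255401, 346·930²=299255400, difference 1.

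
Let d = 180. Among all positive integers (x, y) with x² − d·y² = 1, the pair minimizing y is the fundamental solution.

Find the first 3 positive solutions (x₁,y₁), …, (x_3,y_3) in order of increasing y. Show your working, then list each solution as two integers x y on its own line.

161 12
51841 3864
16692641 1244196

√180 = [13; 2,2,2,26, …], period ℓ=4 (even) → k=3
i=0: a=13 ⇒ p=13, q=1
…
i=2: a=2 ⇒ p=67, q=5
i=3: a=2 ⇒ p=161, q=12
(x₁, y₁) = (161, 12);  161² − 180·12² = 1 ✓
n=2: (161,12)∘(161,12) = (161·161+180·12·12, 161·12+12·161) = (51841,3864)
n=3: (51841,3864)∘(161,12) = (161·51841+180·12·3864, 161·3864+12·51841) = (16692641,1244196)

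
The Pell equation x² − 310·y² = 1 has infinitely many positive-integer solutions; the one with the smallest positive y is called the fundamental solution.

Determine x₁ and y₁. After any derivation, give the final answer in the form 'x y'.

848719 48204

d=310: √d = [17; 1,1,1,1,5,…,1,1,34] (ℓ=16, even), read p_15/q_15
k=0  a_k=17  p_k/q_k = 17/1
…
k=2  a_k=1  p_k/q_k = 35/2
…
k=4  a_k=1  p_k/q_k = 88/5
…
k=10  a_k=3  p_k/q_k = 28928/1643
k=11  a_k=5  p_k/q_k = 152387/8655
k=12  a_k=1  p_k/q_k = 181315/10298
…
k=14  a_k=1  p_k/q_k = 515017/29251
k=15  a_k=1  p_k/q_k = 848719/48204
(x₁, y₁) = (848719, 48204);  848719² − 310·48204² = 1 ✓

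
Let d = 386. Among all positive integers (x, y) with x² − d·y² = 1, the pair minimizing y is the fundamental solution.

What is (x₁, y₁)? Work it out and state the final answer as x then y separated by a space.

111555 5678

√386 → a₀=19, period (1,1,1,4,1,18,1,4,1,1,1,38); ℓ=12 even so k=11
i=0: a=19 ⇒ p=19, q=1
i=1: a=1 ⇒ p=20, q=1
i=2: a=1 ⇒ p=39, q=2
…
i=4: a=4 ⇒ p=275, q=14
i=5: a=1 ⇒ p=334, q=17
…
i=7: a=1 ⇒ p=6621, q=337
…
i=9: a=1 ⇒ p=39392, q=2005
i=10: a=1 ⇒ p=72163, q=3673
i=11: a=1 ⇒ p=111555, q=5678
→ (111555, 5678).  Check: 111555²=12444518025, 386·5678²=12444518024, difference 1.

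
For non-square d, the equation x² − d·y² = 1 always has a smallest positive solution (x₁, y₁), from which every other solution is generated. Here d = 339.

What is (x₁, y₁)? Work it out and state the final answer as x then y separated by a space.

97970 5321

√339 → a₀=18, period (2,2,2,1,17,1,2,2,2,36); ℓ=10 even so k=9
step 0: (18, 1)  from 18·(1,0) + (0,1)
…
step 3: (221, 12)  from 2·(92,5) + (37,2)
step 4: (313, 17)  from 1·(221,12) + (92,5)
…
step 6: (5855, 318)  from 1·(5542,301) + (313,17)
step 7: (17252, 937)  from 2·(5855,318) + (5542,301)
step 8: (40359, 2192)  from 2·(17252,937) + (5855,318)
step 9: (97970, 5321)  from 2·(40359,2192) + (17252,937)
→ (97970, 5321).  Check: 97970²=9598120900, 339·5321²=9598120899, difference 1.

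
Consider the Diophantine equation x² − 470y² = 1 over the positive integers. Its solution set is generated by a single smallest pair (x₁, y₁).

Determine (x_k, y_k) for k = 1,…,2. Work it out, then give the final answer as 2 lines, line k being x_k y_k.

1691 78
5718961 263796

√470 → a₀=21, period (1,2,8,2,1,42); ℓ=6 even so k=5
k=0  a_k=21  p_k/q_k = 21/1
k=1  a_k=1  p_k/q_k = 22/1
k=2  a_k=2  p_k/q_k = 65/3
…
k=4  a_k=2  p_k/q_k = 1149/53
k=5  a_k=1  p_k/q_k = 1691/78
→ (1691, 78).  Check: 1691²=2859481, 470·78²=2859480, difference 1.
k=2:  x_2 = 1691·1691+470·78·78 = 5718961,  y_2 = 1691·78+78·1691 = 263796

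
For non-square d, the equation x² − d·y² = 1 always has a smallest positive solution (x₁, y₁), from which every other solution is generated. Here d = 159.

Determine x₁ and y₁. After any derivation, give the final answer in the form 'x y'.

[12; 1,1,1,1,3,1,1,1,1,24] for √159; ℓ=10 ⇒ convergent index 9
step 0: (12, 1)  from 12·(1,0) + (0,1)
…
step 4: (63, 5)  from 1·(38,3) + (25,2)
…
step 6: (290, 23)  from 1·(227,18) + (63,5)
…
step 8: (807, 64)  from 1·(517,41) + (290,23)
step 9: (1324, 105)  from 1·(807,64) + (517,41)
fundamental: x₁=1324, y₁=105  (since 1752976 − 159·11025 = 1)

1324 105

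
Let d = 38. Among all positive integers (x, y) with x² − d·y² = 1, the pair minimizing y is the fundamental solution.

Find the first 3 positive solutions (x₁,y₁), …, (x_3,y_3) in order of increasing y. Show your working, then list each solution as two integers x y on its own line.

37 6
2737 444
202501 32850

√38 = [6; 6,12, …], period ℓ=2 (even) → k=1
a_0=6:  p_0=6·1+0=6,  q_0=6·0+1=1
a_1=6:  p_1=6·6+1=37,  q_1=6·1+0=6
→ (37, 6).  Check: 37²=1369, 38·6²=1368, difference 1.
(x_2, y_2) = (37·37 + 38·6·6, 37·6 + 6·37) = (2737, 444)
(x_3, y_3) = (37·2737 + 38·6·444, 37·444 + 6·2737) = (202501, 32850)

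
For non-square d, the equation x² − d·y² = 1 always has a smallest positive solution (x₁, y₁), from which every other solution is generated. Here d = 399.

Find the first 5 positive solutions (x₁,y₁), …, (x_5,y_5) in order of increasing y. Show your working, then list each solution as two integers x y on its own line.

20 1
799 40
31940 1599
1276801 63920
51040100 2555201

[19; 1,38] for √399; ℓ=2 ⇒ convergent index 1
step 0: (19, 1)  from 19·(1,0) + (0,1)
step 1: (20, 1)  from 1·(19,1) + (1,0)
→ (20, 1).  Check: 20²=400, 399·1²=399, difference 1.
n=2: (20,1)∘(20,1) = (20·20+399·1·1, 20·1+1·20) = (799,40)
n=3: (799,40)∘(20,1) = (20·799+399·1·40, 20·40+1·799) = (31940,1599)
n=4: (31940,1599)∘(20,1) = (20·31940+399·1·1599, 20·1599+1·31940) = (1276801,63920)
n=5: (1276801,63920)∘(20,1) = (20·1276801+399·1·63920, 20·63920+1·1276801) = (51040100,2555201)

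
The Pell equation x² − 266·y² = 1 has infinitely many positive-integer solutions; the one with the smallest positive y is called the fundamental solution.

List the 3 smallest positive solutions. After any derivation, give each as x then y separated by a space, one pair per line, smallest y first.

685 42
938449 57540
1285674445 78829758

√266 = [16; 3,4,3,32, …], period ℓ=4 (even) → k=3
k=0  a_k=16  p_k/q_k = 16/1
k=1  a_k=3  p_k/q_k = 49/3
k=2  a_k=4  p_k/q_k = 212/13
k=3  a_k=3  p_k/q_k = 685/42
(x₁, y₁) = (685, 42);  685² − 266·42² = 1 ✓
k=2:  x_2 = 685·685+266·42·42 = 938449,  y_2 = 685·42+42·685 = 57540
k=3:  x_3 = 685·938449+266·42·57540 = 1285674445,  y_3 = 685·57540+42·938449 = 78829758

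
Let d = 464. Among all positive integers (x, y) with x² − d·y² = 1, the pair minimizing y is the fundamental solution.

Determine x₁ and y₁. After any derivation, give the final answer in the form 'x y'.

9801 455

d=464: √d = [21; 1,1,5,1,1,1,5,1,1,42] (ℓ=10, even), read p_9/q_9
step 0: (21, 1)  from 21·(1,0) + (0,1)
…
step 4: (280, 13)  from 1·(237,11) + (43,2)
…
step 6: (797, 37)  from 1·(517,24) + (280,13)
…
step 8: (5299, 246)  from 1·(4502,209) + (797,37)
step 9: (9801, 455)  from 1·(5299,246) + (4502,209)
fundamental: x₁=9801, y₁=455  (since 96059601 − 464·207025 = 1)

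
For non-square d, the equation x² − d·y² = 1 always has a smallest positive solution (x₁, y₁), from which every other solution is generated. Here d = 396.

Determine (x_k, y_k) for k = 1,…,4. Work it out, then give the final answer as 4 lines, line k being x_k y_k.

199 10
79201 3980
31521799 1584030
12545596801 630439960

√396 = [19; 1,8,1,38, …], period ℓ=4 (even) → k=3
a_0=19:  p_0=19·1+0=19,  q_0=19·0+1=1
…
a_2=8:  p_2=8·20+19=179,  q_2=8·1+1=9
a_3=1:  p_3=1·179+20=199,  q_3=1·9+1=10
fundamental: x₁=199, y₁=10  (since 39601 − 396·100 = 1)
k=2:  x_2 = 199·199+396·10·10 = 79201,  y_2 = 199·10+10·199 = 3980
k=3:  x_3 = 199·79201+396·10·3980 = 31521799,  y_3 = 199·3980+10·79201 = 1584030
k=4:  x_4 = 199·31521799+396·10·1584030 = 12545596801,  y_4 = 199·1584030+10·31521799 = 630439960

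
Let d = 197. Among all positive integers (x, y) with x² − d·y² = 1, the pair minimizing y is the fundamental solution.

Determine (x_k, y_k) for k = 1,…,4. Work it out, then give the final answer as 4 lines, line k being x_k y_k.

393 28
308897 22008
242792649 17298260
190834713217 13596410352

√197 → a₀=14, period (28); ℓ=1 odd so k=1
i=0: a=14 ⇒ p=14, q=1
i=1: a=28 ⇒ p=393, q=28
→ (393, 28).  Check: 393²=154449, 197·28²=154448, difference 1.
n=2: (393,28)∘(393,28) = (393·393+197·28·28, 393·28+28·393) = (308897,22008)
n=3: (308897,22008)∘(393,28) = (393·308897+197·28·22008, 393·22008+28·308897) = (242792649,17298260)
n=4: (242792649,17298260)∘(393,28) = (393·242792649+197·28·17298260, 393·17298260+28·242792649) = (190834713217,13596410352)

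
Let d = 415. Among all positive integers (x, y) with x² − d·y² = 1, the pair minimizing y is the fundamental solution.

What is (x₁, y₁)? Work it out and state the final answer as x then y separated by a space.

18412804 903849

[20; 2,1,2,4,6,…,1,2,40] for √415; ℓ=16 ⇒ convergent index 15
i=0: a=20 ⇒ p=20, q=1
i=1: a=2 ⇒ p=41, q=2
i=2: a=1 ⇒ p=61, q=3
i=3: a=2 ⇒ p=163, q=8
…
i=5: a=6 ⇒ p=4441, q=218
…
i=7: a=1 ⇒ p=9595, q=471
i=8: a=3 ⇒ p=33939, q=1666
…
i=10: a=1 ⇒ p=77473, q=3803
…
i=12: a=4 ⇒ p=2110961, q=103623
…
i=14: a=1 ⇒ p=6841255, q=335824
i=15: a=2 ⇒ p=18412804, q=903849
fundamental: x₁=18412804, y₁=903849  (since 339031351142416 − 415·816943014801 = 1)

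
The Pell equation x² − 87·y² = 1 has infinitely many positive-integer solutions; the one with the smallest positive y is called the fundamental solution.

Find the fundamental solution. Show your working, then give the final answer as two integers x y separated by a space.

d=87: √d = [9; 3,18] (ℓ=2, even), read p_1/q_1
i=0: a=9 ⇒ p=9, q=1
i=1: a=3 ⇒ p=28, q=3
(x₁, y₁) = (28, 3);  28² − 87·3² = 1 ✓

28 3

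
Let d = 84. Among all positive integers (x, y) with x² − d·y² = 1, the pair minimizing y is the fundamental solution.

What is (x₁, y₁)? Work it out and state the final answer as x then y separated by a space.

√84 = [9; 6,18, …], period ℓ=2 (even) → k=1
step 0: (9, 1)  from 9·(1,0) + (0,1)
step 1: (55, 6)  from 6·(9,1) + (1,0)
(x₁, y₁) = (55, 6);  55² − 84·6² = 1 ✓

55 6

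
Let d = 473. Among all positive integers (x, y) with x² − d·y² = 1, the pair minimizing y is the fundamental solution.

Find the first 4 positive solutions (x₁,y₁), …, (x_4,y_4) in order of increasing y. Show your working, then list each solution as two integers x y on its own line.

[21; 1,2,1,42] for √473; ℓ=4 ⇒ convergent index 3
step 0: (21, 1)  from 21·(1,0) + (0,1)
step 1: (22, 1)  from 1·(21,1) + (1,0)
step 2: (65, 3)  from 2·(22,1) + (21,1)
step 3: (87, 4)  from 1·(65,3) + (22,1)
fundamental: x₁=87, y₁=4  (since 7569 − 473·16 = 1)
k=2:  x_2 = 87·87+473·4·4 = 15137,  y_2 = 87·4+4·87 = 696
k=3:  x_3 = 87·15137+473·4·696 = 2633751,  y_3 = 87·696+4·15137 = 121100
k=4:  x_4 = 87·2633751+473·4·121100 = 458257537,  y_4 = 87·121100+4·2633751 = 21070704

87 4
15137 696
2633751 121100
458257537 21070704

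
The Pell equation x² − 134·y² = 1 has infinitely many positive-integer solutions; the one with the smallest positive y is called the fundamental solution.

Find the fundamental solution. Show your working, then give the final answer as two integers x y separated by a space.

145925 12606

√134 → a₀=11, period (1,1,2,1,3,…,1,1,22); ℓ=14 even so k=13
i=0: a=11 ⇒ p=11, q=1
i=1: a=1 ⇒ p=12, q=1
i=2: a=1 ⇒ p=23, q=2
i=3: a=2 ⇒ p=58, q=5
i=4: a=1 ⇒ p=81, q=7
…
i=7: a=10 ⇒ p=4121, q=356
…
i=12: a=1 ⇒ p=84029, q=7259
i=13: a=1 ⇒ p=145925, q=12606
(x₁, y₁) = (145925, 12606);  145925² − 134·12606² = 1 ✓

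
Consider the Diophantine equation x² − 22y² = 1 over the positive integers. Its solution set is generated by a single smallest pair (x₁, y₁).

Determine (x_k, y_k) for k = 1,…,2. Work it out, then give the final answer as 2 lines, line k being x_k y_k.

197 42
77617 16548

√22 = [4; 1,2,4,2,1,8, …], period ℓ=6 (even) → k=5
a_0=4:  p_0=4·1+0=4,  q_0=4·0+1=1
a_1=1:  p_1=1·4+1=5,  q_1=1·1+0=1
a_2=2:  p_2=2·5+4=14,  q_2=2·1+1=3
a_3=4:  p_3=4·14+5=61,  q_3=4·3+1=13
a_4=2:  p_4=2·61+14=136,  q_4=2·13+3=29
a_5=1:  p_5=1·136+61=197,  q_5=1·29+13=42
(x₁, y₁) = (197, 42);  197² − 22·42² = 1 ✓
(197+42√22)^2 = 77617 + 16548√22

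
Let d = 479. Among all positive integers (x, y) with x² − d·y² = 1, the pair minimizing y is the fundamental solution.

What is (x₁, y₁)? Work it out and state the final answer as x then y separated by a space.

2989440 136591

√479 → a₀=21, period (1,7,1,3,2,21,2,3,1,7,1,42); ℓ=12 even so k=11
a_0=21:  p_0=21·1+0=21,  q_0=21·0+1=1
a_1=1:  p_1=1·21+1=22,  q_1=1·1+0=1
a_2=7:  p_2=7·22+21=175,  q_2=7·1+1=8
…
a_4=3:  p_4=3·197+175=766,  q_4=3·9+8=35
a_5=2:  p_5=2·766+197=1729,  q_5=2·35+9=79
a_6=21:  p_6=21·1729+766=37075,  q_6=21·79+35=1694
a_7=2:  p_7=2·37075+1729=75879,  q_7=2·1694+79=3467
a_8=3:  p_8=3·75879+37075=264712,  q_8=3·3467+1694=12095
a_9=1:  p_9=1·264712+75879=340591,  q_9=1·12095+3467=15562
a_10=7:  p_10=7·340591+264712=2648849,  q_10=7·15562+12095=121029
a_11=1:  p_11=1·2648849+340591=2989440,  q_11=1·121029+15562=136591
→ (2989440, 136591).  Check: 2989440²=8936751513600, 479·136591²=8936751513599, difference 1.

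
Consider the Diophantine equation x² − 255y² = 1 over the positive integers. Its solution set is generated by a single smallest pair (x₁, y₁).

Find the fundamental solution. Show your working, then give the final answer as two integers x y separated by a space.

16 1

d=255: √d = [15; 1,30] (ℓ=2, even), read p_1/q_1
step 0: (15, 1)  from 15·(1,0) + (0,1)
step 1: (16, 1)  from 1·(15,1) + (1,0)
→ (16, 1).  Check: 16²=256, 255·1²=255, difference 1.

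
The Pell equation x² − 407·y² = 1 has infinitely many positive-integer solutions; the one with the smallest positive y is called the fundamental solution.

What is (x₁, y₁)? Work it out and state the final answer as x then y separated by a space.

2663 132

√407 = [20; 5,1,2,1,5,40, …], period ℓ=6 (even) → k=5
k=0  a_k=20  p_k/q_k = 20/1
…
k=2  a_k=1  p_k/q_k = 121/6
…
k=4  a_k=1  p_k/q_k = 464/23
k=5  a_k=5  p_k/q_k = 2663/132
(x₁, y₁) = (2663, 132);  2663² − 407·132² = 1 ✓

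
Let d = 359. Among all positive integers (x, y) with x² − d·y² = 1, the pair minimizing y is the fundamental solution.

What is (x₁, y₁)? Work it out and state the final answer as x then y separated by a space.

360 19

√359 = [18; 1,17,1,36, …], period ℓ=4 (even) → k=3
step 0: (18, 1)  from 18·(1,0) + (0,1)
…
step 2: (341, 18)  from 17·(19,1) + (18,1)
step 3: (360, 19)  from 1·(341,18) + (19,1)
(x₁, y₁) = (360, 19);  360² − 359·19² = 1 ✓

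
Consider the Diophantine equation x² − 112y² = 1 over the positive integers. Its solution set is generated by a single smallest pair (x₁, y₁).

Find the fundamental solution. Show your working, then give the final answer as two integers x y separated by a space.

[10; 1,1,2,1,1,20] for √112; ℓ=6 ⇒ convergent index 5
step 0: (10, 1)  from 10·(1,0) + (0,1)
step 1: (11, 1)  from 1·(10,1) + (1,0)
…
step 4: (74, 7)  from 1·(53,5) + (21,2)
step 5: (127, 12)  from 1·(74,7) + (53,5)
→ (127, 12).  Check: 127²=16129, 112·12²=16128, difference 1.

127 12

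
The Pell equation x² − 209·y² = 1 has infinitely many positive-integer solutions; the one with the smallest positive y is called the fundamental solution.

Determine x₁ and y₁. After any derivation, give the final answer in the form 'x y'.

46551 3220

√209 = [14; 2,5,3,2,3,5,2,28, …], period ℓ=8 (even) → k=7
k=0  a_k=14  p_k/q_k = 14/1
k=1  a_k=2  p_k/q_k = 29/2
k=2  a_k=5  p_k/q_k = 159/11
k=3  a_k=3  p_k/q_k = 506/35
k=4  a_k=2  p_k/q_k = 1171/81
k=5  a_k=3  p_k/q_k = 4019/278
k=6  a_k=5  p_k/q_k = 21266/1471
k=7  a_k=2  p_k/q_k = 46551/3220
→ (46551, 3220).  Check: 46551²=2166995601, 209·3220²=2166995600, difference 1.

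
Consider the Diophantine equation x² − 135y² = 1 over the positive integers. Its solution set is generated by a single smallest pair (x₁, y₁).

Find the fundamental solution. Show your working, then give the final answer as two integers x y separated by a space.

√135 → a₀=11, period (1,1,1,1,1,1,1,22); ℓ=8 even so k=7
k=0  a_k=11  p_k/q_k = 11/1
k=1  a_k=1  p_k/q_k = 12/1
k=2  a_k=1  p_k/q_k = 23/2
k=3  a_k=1  p_k/q_k = 35/3
k=4  a_k=1  p_k/q_k = 58/5
k=5  a_k=1  p_k/q_k = 93/8
k=6  a_k=1  p_k/q_k = 151/13
k=7  a_k=1  p_k/q_k = 244/21
(x₁, y₁) = (244, 21);  244² − 135·21² = 1 ✓

244 21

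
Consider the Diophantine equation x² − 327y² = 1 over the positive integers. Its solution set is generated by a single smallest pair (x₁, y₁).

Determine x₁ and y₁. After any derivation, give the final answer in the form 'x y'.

√327 = [18; 12,36, …], period ℓ=2 (even) → k=1
step 0: (18, 1)  from 18·(1,0) + (0,1)
step 1: (217, 12)  from 12·(18,1) + (1,0)
fundamental: x₁=217, y₁=12  (since 47089 − 327·144 = 1)

217 12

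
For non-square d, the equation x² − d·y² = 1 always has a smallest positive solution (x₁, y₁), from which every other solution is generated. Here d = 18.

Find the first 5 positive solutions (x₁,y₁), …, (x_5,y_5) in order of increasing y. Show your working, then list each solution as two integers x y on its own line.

17 4
577 136
19601 4620
665857 156944
22619537 5331476

[4; 4,8] for √18; ℓ=2 ⇒ convergent index 1
a_0=4:  p_0=4·1+0=4,  q_0=4·0+1=1
a_1=4:  p_1=4·4+1=17,  q_1=4·1+0=4
(x₁, y₁) = (17, 4);  17² − 18·4² = 1 ✓
(x_2, y_2) = (17·17 + 18·4·4, 17·4 + 4·17) = (577, 136)
(x_3, y_3) = (17·577 + 18·4·136, 17·136 + 4·577) = (19601, 4620)
(x_4, y_4) = (17·19601 + 18·4·4620, 17·4620 + 4·19601) = (665857, 156944)
(x_5, y_5) = (17·665857 + 18·4·156944, 17·156944 + 4·665857) = (22619537, 5331476)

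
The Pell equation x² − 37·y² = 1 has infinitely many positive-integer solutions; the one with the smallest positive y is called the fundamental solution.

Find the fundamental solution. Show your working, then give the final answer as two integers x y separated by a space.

73 12

√37 = [6; 12, …], period ℓ=1 (odd) → k=1
k=0  a_k=6  p_k/q_k = 6/1
k=1  a_k=12  p_k/q_k = 73/12
fundamental: x₁=73, y₁=12  (since 5329 − 37·144 = 1)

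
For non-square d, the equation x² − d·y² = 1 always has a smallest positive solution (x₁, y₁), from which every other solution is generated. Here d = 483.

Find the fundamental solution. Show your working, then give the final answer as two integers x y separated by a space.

√483 → a₀=21, period (1,42); ℓ=2 even so k=1
k=0  a_k=21  p_k/q_k = 21/1
k=1  a_k=1  p_k/q_k = 22/1
→ (22, 1).  Check: 22²=484, 483·1²=483, difference 1.

22 1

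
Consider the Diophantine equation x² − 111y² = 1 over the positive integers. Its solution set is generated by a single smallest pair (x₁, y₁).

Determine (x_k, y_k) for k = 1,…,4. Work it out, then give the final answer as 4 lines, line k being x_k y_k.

d=111: √d = [10; 1,1,6,1,1,20] (ℓ=6, even), read p_5/q_5
step 0: (10, 1)  from 10·(1,0) + (0,1)
…
step 4: (158, 15)  from 1·(137,13) + (21,2)
step 5: (295, 28)  from 1·(158,15) + (137,13)
(x₁, y₁) = (295, 28);  295² − 111·28² = 1 ✓
k=2:  x_2 = 295·295+111·28·28 = 174049,  y_2 = 295·28+28·295 = 16520
k=3:  x_3 = 295·174049+111·28·16520 = 102688615,  y_3 = 295·16520+28·174049 = 9746772
k=4:  x_4 = 295·102688615+111·28·9746772 = 60586108801,  y_4 = 295·9746772+28·102688615 = 5750578960

295 28
174049 16520
102688615 9746772
60586108801 5750578960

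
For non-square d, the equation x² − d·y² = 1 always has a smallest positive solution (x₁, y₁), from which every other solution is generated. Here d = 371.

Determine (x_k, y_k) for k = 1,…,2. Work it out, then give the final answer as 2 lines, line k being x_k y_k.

1695 88
5746049 298320

√371 = [19; 3,1,4,1,3,38, …], period ℓ=6 (even) → k=5
i=0: a=19 ⇒ p=19, q=1
i=1: a=3 ⇒ p=58, q=3
i=2: a=1 ⇒ p=77, q=4
i=3: a=4 ⇒ p=366, q=19
i=4: a=1 ⇒ p=443, q=23
i=5: a=3 ⇒ p=1695, q=88
fundamental: x₁=1695, y₁=88  (since 2873025 − 371·7744 = 1)
k=2:  x_2 = 1695·1695+371·88·88 = 5746049,  y_2 = 1695·88+88·1695 = 298320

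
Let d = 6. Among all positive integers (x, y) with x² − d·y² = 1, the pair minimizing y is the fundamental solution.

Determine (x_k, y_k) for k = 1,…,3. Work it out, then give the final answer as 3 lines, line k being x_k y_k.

5 2
49 20
485 198

d=6: √d = [2; 2,4] (ℓ=2, even), read p_1/q_1
i=0: a=2 ⇒ p=2, q=1
i=1: a=2 ⇒ p=5, q=2
(x₁, y₁) = (5, 2);  5² − 6·2² = 1 ✓
n=2: (5,2)∘(5,2) = (5·5+6·2·2, 5·2+2·5) = (49,20)
n=3: (49,20)∘(5,2) = (5·49+6·2·20, 5·20+2·49) = (485,198)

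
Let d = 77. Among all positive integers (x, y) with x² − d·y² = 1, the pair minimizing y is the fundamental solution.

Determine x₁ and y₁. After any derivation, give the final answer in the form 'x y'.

351 40

d=77: √d = [8; 1,3,2,3,1,16] (ℓ=6, even), read p_5/q_5
k=0  a_k=8  p_k/q_k = 8/1
…
k=4  a_k=3  p_k/q_k = 272/31
k=5  a_k=1  p_k/q_k = 351/40
→ (351, 40).  Check: 351²=123201, 77·40²=123200, difference 1.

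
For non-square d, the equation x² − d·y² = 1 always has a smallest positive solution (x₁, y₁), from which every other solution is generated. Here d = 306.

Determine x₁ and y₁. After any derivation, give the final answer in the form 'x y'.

35 2

√306 = [17; 2,34, …], period ℓ=2 (even) → k=1
step 0: (17, 1)  from 17·(1,0) + (0,1)
step 1: (35, 2)  from 2·(17,1) + (1,0)
→ (35, 2).  Check: 35²=1225, 306·2²=1224, difference 1.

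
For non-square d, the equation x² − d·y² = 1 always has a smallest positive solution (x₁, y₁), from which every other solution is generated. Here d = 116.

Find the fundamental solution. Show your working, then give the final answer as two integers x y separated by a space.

d=116: √d = [10; 1,3,2,1,4,1,2,3,1,20] (ℓ=10, even), read p_9/q_9
a_0=10:  p_0=10·1+0=10,  q_0=10·0+1=1
…
a_5=4:  p_5=4·140+97=657,  q_5=4·13+9=61
…
a_8=3:  p_8=3·2251+797=7550,  q_8=3·209+74=701
a_9=1:  p_9=1·7550+2251=9801,  q_9=1·701+209=910
(x₁, y₁) = (9801, 910);  9801² − 116·910² = 1 ✓

9801 910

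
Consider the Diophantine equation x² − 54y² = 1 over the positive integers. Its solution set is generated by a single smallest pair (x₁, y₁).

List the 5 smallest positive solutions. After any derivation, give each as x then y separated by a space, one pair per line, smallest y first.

485 66
470449 64020
456335045 62099334
442644523201 60236289960
429364731169925 58429139161866

√54 → a₀=7, period (2,1,6,1,2,14); ℓ=6 even so k=5
k=0  a_k=7  p_k/q_k = 7/1
…
k=2  a_k=1  p_k/q_k = 22/3
…
k=4  a_k=1  p_k/q_k = 169/23
k=5  a_k=2  p_k/q_k = 485/66
fundamental: x₁=485, y₁=66  (since 235225 − 54·4356 = 1)
k=2:  x_2 = 485·485+54·66·66 = 470449,  y_2 = 485·66+66·485 = 64020
k=3:  x_3 = 485·470449+54·66·64020 = 456335045,  y_3 = 485·64020+66·470449 = 62099334
k=4:  x_4 = 485·456335045+54·66·62099334 = 442644523201,  y_4 = 485·62099334+66·456335045 = 60236289960
k=5:  x_5 = 485·442644523201+54·66·60236289960 = 429364731169925,  y_5 = 485·60236289960+66·442644523201 = 58429139161866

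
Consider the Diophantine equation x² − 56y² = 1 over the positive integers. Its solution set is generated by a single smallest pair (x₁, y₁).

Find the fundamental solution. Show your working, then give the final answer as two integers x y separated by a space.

15 2

d=56: √d = [7; 2,14] (ℓ=2, even), read p_1/q_1
k=0  a_k=7  p_k/q_k = 7/1
k=1  a_k=2  p_k/q_k = 15/2
→ (15, 2).  Check: 15²=225, 56·2²=224, difference 1.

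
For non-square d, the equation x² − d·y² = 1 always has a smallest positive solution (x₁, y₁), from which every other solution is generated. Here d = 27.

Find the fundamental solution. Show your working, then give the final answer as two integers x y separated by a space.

26 5

√27 = [5; 5,10, …], period ℓ=2 (even) → k=1
i=0: a=5 ⇒ p=5, q=1
i=1: a=5 ⇒ p=26, q=5
→ (26, 5).  Check: 26²=676, 27·5²=675, difference 1.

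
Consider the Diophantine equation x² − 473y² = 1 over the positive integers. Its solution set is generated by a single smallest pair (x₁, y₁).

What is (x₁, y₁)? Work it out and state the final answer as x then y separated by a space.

d=473: √d = [21; 1,2,1,42] (ℓ=4, even), read p_3/q_3
k=0  a_k=21  p_k/q_k = 21/1
…
k=2  a_k=2  p_k/q_k = 65/3
k=3  a_k=1  p_k/q_k = 87/4
fundamental: x₁=87, y₁=4  (since 7569 − 473·16 = 1)

87 4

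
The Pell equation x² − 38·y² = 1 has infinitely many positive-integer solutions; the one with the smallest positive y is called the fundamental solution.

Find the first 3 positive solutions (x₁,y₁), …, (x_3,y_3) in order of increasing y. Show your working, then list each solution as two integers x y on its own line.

[6; 6,12] for √38; ℓ=2 ⇒ convergent index 1
i=0: a=6 ⇒ p=6, q=1
i=1: a=6 ⇒ p=37, q=6
→ (37, 6).  Check: 37²=1369, 38·6²=1368, difference 1.
k=2:  x_2 = 37·37+38·6·6 = 2737,  y_2 = 37·6+6·37 = 444
k=3:  x_3 = 37·2737+38·6·444 = 202501,  y_3 = 37·444+6·2737 = 32850

37 6
2737 444
202501 32850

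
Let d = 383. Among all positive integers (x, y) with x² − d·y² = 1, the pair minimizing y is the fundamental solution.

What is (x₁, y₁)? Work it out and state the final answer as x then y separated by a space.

√383 = [19; 1,1,3,19,3,1,1,38, …], period ℓ=8 (even) → k=7
a_0=19:  p_0=19·1+0=19,  q_0=19·0+1=1
…
a_5=3:  p_5=3·2642+137=8063,  q_5=3·135+7=412
a_6=1:  p_6=1·8063+2642=10705,  q_6=1·412+135=547
a_7=1:  p_7=1·10705+8063=18768,  q_7=1·547+412=959
(x₁, y₁) = (18768, 959);  18768² − 383·959² = 1 ✓

18768 959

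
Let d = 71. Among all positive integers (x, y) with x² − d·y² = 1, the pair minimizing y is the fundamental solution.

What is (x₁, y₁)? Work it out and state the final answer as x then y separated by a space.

√71 = [8; 2,2,1,7,1,2,2,16, …], period ℓ=8 (even) → k=7
step 0: (8, 1)  from 8·(1,0) + (0,1)
step 1: (17, 2)  from 2·(8,1) + (1,0)
…
step 5: (514, 61)  from 1·(455,54) + (59,7)
step 6: (1483, 176)  from 2·(514,61) + (455,54)
step 7: (3480, 413)  from 2·(1483,176) + (514,61)
(x₁, y₁) = (3480, 413);  3480² − 71·413² = 1 ✓

3480 413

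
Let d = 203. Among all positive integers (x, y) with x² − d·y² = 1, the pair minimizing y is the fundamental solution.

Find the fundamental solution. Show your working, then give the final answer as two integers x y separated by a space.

57 4

[14; 4,28] for √203; ℓ=2 ⇒ convergent index 1
k=0  a_k=14  p_k/q_k = 14/1
k=1  a_k=4  p_k/q_k = 57/4
(x₁, y₁) = (57, 4);  57² − 203·4² = 1 ✓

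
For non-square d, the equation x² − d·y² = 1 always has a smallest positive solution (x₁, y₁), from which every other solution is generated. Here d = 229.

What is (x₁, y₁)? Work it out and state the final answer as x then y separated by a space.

√229 = [15; 7,1,1,7,30, …], period ℓ=5 (odd) → k=9
step 0: (15, 1)  from 15·(1,0) + (0,1)
…
step 7: (413926, 27353)  from 1·(362399,23948) + (51527,3405)
step 8: (776325, 51301)  from 1·(413926,27353) + (362399,23948)
step 9: (5848201, 386460)  from 7·(776325,51301) + (413926,27353)
fundamental: x₁=5848201, y₁=386460  (since 34201454936401 − 229·149351331600 = 1)

5848201 386460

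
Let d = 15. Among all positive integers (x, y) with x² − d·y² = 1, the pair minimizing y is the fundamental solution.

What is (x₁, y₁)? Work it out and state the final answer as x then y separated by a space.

4 1

√15 = [3; 1,6, …], period ℓ=2 (even) → k=1
i=0: a=3 ⇒ p=3, q=1
i=1: a=1 ⇒ p=4, q=1
fundamental: x₁=4, y₁=1  (since 16 − 15·1 = 1)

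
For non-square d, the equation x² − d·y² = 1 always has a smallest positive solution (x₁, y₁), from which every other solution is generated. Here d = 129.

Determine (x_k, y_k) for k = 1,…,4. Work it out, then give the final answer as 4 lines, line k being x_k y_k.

16855 1484
568182049 50025640
19153416854935 1686364322916
645661681611676801 56847341275472720

d=129: √d = [11; 2,1,3,1,6,1,3,1,2,22] (ℓ=10, even), read p_9/q_9
i=0: a=11 ⇒ p=11, q=1
i=1: a=2 ⇒ p=23, q=2
…
i=3: a=3 ⇒ p=125, q=11
…
i=5: a=6 ⇒ p=1079, q=95
…
i=8: a=1 ⇒ p=6031, q=531
i=9: a=2 ⇒ p=16855, q=1484
(x₁, y₁) = (16855, 1484);  16855² − 129·1484² = 1 ✓
k=2:  x_2 = 16855·16855+129·1484·1484 = 568182049,  y_2 = 16855·1484+1484·16855 = 50025640
k=3:  x_3 = 16855·568182049+129·1484·50025640 = 19153416854935,  y_3 = 16855·50025640+1484·568182049 = 1686364322916
k=4:  x_4 = 16855·19153416854935+129·1484·1686364322916 = 645661681611676801,  y_4 = 16855·1686364322916+1484·19153416854935 = 56847341275472720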